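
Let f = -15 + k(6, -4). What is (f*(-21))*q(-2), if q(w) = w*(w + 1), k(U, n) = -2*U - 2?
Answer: 1218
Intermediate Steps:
k(U, n) = -2 - 2*U
q(w) = w*(1 + w)
f = -29 (f = -15 + (-2 - 2*6) = -15 + (-2 - 12) = -15 - 14 = -29)
(f*(-21))*q(-2) = (-29*(-21))*(-2*(1 - 2)) = 609*(-2*(-1)) = 609*2 = 1218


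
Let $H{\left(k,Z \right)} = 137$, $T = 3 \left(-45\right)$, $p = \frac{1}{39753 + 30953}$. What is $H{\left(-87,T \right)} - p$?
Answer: $\frac{9686721}{70706} \approx 137.0$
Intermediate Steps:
$p = \frac{1}{70706} \approx 1.4143 \cdot 10^{-5}$
$T = -135$
$H{\left(-87,T \right)} - p = 137 - \frac{1}{70706} = \frac{9686721}{70706}$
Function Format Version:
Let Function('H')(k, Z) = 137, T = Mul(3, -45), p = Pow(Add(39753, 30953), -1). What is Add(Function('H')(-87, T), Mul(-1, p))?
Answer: Rational(9686721, 70706) ≈ 137.00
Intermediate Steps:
p = Rational(1, 70706) (p = Pow(70706, -1) = Rational(1, 70706) ≈ 1.4143e-5)
T = -135
Add(Function('H')(-87, T), Mul(-1, p)) = Add(137, Mul(-1, Rational(1, 70706))) = Add(137, Rational(-1, 70706)) = Rational(9686721, 70706)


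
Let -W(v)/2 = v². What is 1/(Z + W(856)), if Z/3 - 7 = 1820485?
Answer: 1/3996004 ≈ 2.5025e-7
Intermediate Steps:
Z = 5461476 (Z = 21 + 3*1820485 = 21 + 5461455 = 5461476)
W(v) = -2*v²
1/(Z + W(856)) = 1/(5461476 - 2*856²) = 1/(5461476 - 2*732736) = 1/(5461476 - 1465472) = 1/3996004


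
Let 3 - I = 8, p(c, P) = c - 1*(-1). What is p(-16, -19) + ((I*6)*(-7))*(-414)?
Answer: -86955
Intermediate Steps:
p(c, P) = 1 + c (p(c, P) = c + 1 = 1 + c)
I = -5 (I = 3 - 1*8 = 3 - 8 = -5)
p(-16, -19) + ((I*6)*(-7))*(-414) = (1 - 16) + (-5*6*(-7))*(-414) = -15 - 30*(-7)*(-414) = -15 + 210*(-414) = -15 - 86940 = -86955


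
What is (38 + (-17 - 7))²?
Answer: 196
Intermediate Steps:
(38 + (-17 - 7))² = (38 - 24)² = 14² = 196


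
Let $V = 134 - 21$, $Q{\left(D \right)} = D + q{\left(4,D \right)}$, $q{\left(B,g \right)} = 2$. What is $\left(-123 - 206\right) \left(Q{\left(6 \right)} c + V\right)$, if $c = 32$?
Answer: $-121401$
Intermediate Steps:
$Q{\left(D \right)} = 2 + D$ ($Q{\left(D \right)} = D + 2 = 2 + D$)
$V = 113$ ($V = 134 - 21 = 113$)
$\left(-123 - 206\right) \left(Q{\left(6 \right)} c + V\right) = \left(-123 - 206\right) \left(\left(2 + 6\right) 32 + 113\right) = - 329 \left(8 \cdot 32 + 113\right) = - 329 \left(256 + 113\right) = \left(-329\right) 369 = -121401$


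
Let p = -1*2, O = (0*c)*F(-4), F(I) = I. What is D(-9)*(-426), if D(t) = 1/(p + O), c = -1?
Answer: 213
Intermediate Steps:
O = 0 (O = (0*(-1))*(-4) = 0*(-4) = 0)
p = -2
D(t) = -1/2 (D(t) = 1/(-2 + 0) = 1/(-2) = -1/2)
D(-9)*(-426) = -1/2*(-426) = 213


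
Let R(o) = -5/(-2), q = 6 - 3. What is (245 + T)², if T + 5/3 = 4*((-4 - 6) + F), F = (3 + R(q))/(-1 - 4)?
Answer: 8904256/225 ≈ 39575.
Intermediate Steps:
q = 3
R(o) = 5/2 (R(o) = -5*(-½) = 5/2)
F = -11/10 (F = (3 + 5/2)/(-1 - 4) = (11/2)/(-5) = (11/2)*(-⅕) = -11/10 ≈ -1.1000)
T = -691/15 (T = -5/3 + 4*((-4 - 6) - 11/10) = -5/3 + 4*(-10 - 11/10) = -5/3 + 4*(-111/10) = -5/3 - 222/5 = -691/15 ≈ -46.067)
(245 + T)² = (245 - 691/15)² = (2984/15)² = 8904256/225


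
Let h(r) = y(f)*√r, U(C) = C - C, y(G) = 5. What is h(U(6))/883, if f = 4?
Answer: 0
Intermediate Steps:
U(C) = 0
h(r) = 5*√r
h(U(6))/883 = (5*√0)/883 = (5*0)*(1/883) = 0*(1/883) = 0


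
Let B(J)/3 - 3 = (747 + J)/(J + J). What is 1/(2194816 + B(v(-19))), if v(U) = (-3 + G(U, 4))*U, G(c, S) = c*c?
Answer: 13604/29858417465 ≈ 4.5562e-7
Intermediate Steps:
G(c, S) = c²
v(U) = U*(-3 + U²) (v(U) = (-3 + U²)*U = U*(-3 + U²))
B(J) = 9 + 3*(747 + J)/(2*J) (B(J) = 9 + 3*((747 + J)/(J + J)) = 9 + 3*((747 + J)/((2*J))) = 9 + 3*((747 + J)*(1/(2*J))) = 9 + 3*((747 + J)/(2*J)) = 9 + 3*(747 + J)/(2*J))
1/(2194816 + B(v(-19))) = 1/(2194816 + 3*(747 + 7*(-19*(-3 + (-19)²)))/(2*((-19*(-3 + (-19)²))))) = 1/(2194816 + 3*(747 + 7*(-19*(-3 + 361)))/(2*((-19*(-3 + 361))))) = 1/(2194816 + 3*(747 + 7*(-19*358))/(2*((-19*358)))) = 1/(2194816 + (3/2)*(747 + 7*(-6802))/(-6802)) = 1/(2194816 + (3/2)*(-1/6802)*(747 - 47614)) = 1/(2194816 + (3/2)*(-1/6802)*(-46867)) = 1/(2194816 + 140601/13604) = 1/(29858417465/13604) = 13604/29858417465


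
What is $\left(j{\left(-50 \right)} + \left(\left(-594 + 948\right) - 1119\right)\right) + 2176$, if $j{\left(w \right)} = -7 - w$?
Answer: $1454$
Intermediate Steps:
$\left(j{\left(-50 \right)} + \left(\left(-594 + 948\right) - 1119\right)\right) + 2176 = \left(\left(-7 - -50\right) + \left(\left(-594 + 948\right) - 1119\right)\right) + 2176 = \left(\left(-7 + 50\right) + \left(354 - 1119\right)\right) + 2176 = \left(43 - 765\right) + 2176 = -722 + 2176 = 1454$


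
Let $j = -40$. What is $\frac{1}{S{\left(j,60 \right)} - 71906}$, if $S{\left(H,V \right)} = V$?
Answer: $- \frac{1}{71846} \approx -1.3919 \cdot 10^{-5}$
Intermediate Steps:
$\frac{1}{S{\left(j,60 \right)} - 71906} = \frac{1}{60 - 71906} = \frac{1}{-71846} = - \frac{1}{71846}$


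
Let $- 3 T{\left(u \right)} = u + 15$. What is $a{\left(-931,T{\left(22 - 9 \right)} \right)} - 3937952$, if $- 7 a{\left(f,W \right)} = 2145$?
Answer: $- \frac{27567809}{7} \approx -3.9383 \cdot 10^{6}$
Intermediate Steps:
$T{\left(u \right)} = -5 - \frac{u}{3}$ ($T{\left(u \right)} = - \frac{u + 15}{3} = - \frac{15 + u}{3} = -5 - \frac{u}{3}$)
$a{\left(f,W \right)} = - \frac{2145}{7}$ ($a{\left(f,W \right)} = \left(- \frac{1}{7}\right) 2145 = - \frac{2145}{7}$)
$a{\left(-931,T{\left(22 - 9 \right)} \right)} - 3937952 = - \frac{2145}{7} - 3937952 = - \frac{27567809}{7}$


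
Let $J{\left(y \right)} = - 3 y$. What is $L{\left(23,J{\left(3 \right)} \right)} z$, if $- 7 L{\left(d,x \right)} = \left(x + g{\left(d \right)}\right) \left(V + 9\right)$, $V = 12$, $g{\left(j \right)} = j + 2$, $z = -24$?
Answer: $1152$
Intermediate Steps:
$g{\left(j \right)} = 2 + j$
$L{\left(d,x \right)} = -6 - 3 d - 3 x$ ($L{\left(d,x \right)} = - \frac{\left(x + \left(2 + d\right)\right) \left(12 + 9\right)}{7} = - \frac{\left(2 + d + x\right) 21}{7} = - \frac{42 + 21 d + 21 x}{7} = -6 - 3 d - 3 x$)
$L{\left(23,J{\left(3 \right)} \right)} z = \left(-6 - 69 - 3 \left(\left(-3\right) 3\right)\right) \left(-24\right) = \left(-6 - 69 - -27\right) \left(-24\right) = \left(-6 - 69 + 27\right) \left(-24\right) = \left(-48\right) \left(-24\right) = 1152$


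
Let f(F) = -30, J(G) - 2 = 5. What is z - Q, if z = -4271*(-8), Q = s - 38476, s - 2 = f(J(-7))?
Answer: 72672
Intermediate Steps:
J(G) = 7 (J(G) = 2 + 5 = 7)
s = -28 (s = 2 - 30 = -28)
Q = -38504 (Q = -28 - 38476 = -38504)
z = 34168
z - Q = 34168 - 1*(-38504) = 34168 + 38504 = 72672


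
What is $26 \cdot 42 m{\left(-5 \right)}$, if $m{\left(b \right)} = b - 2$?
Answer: $-7644$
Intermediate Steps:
$m{\left(b \right)} = -2 + b$
$26 \cdot 42 m{\left(-5 \right)} = 26 \cdot 42 \left(-2 - 5\right) = 1092 \left(-7\right) = -7644$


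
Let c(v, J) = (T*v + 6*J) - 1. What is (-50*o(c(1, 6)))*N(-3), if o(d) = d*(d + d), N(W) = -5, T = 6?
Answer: 840500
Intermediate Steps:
c(v, J) = -1 + 6*J + 6*v (c(v, J) = (6*v + 6*J) - 1 = (6*J + 6*v) - 1 = -1 + 6*J + 6*v)
o(d) = 2*d**2 (o(d) = d*(2*d) = 2*d**2)
(-50*o(c(1, 6)))*N(-3) = -100*(-1 + 6*6 + 6*1)**2*(-5) = -100*(-1 + 36 + 6)**2*(-5) = -100*41**2*(-5) = -100*1681*(-5) = -50*3362*(-5) = -168100*(-5) = 840500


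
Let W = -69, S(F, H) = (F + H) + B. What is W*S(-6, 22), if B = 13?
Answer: -2001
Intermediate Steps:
S(F, H) = 13 + F + H (S(F, H) = (F + H) + 13 = 13 + F + H)
W*S(-6, 22) = -69*(13 - 6 + 22) = -69*29 = -2001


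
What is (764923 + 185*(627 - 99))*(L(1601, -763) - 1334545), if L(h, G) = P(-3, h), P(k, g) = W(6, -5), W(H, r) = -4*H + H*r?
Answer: -1151229101197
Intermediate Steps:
P(k, g) = -54 (P(k, g) = 6*(-4 - 5) = 6*(-9) = -54)
L(h, G) = -54
(764923 + 185*(627 - 99))*(L(1601, -763) - 1334545) = (764923 + 185*(627 - 99))*(-54 - 1334545) = (764923 + 185*528)*(-1334599) = (764923 + 97680)*(-1334599) = 862603*(-1334599) = -1151229101197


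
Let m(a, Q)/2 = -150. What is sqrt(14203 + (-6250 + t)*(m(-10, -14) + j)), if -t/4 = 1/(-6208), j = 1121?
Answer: I*sqrt(770340643931)/388 ≈ 2262.1*I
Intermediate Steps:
t = 1/1552 (t = -4/(-6208) = -4*(-1/6208) = 1/1552 ≈ 0.00064433)
m(a, Q) = -300 (m(a, Q) = 2*(-150) = -300)
sqrt(14203 + (-6250 + t)*(m(-10, -14) + j)) = sqrt(14203 + (-6250 + 1/1552)*(-300 + 1121)) = sqrt(14203 - 9699999/1552*821) = sqrt(14203 - 7963699179/1552) = sqrt(-7941656123/1552) = I*sqrt(770340643931)/388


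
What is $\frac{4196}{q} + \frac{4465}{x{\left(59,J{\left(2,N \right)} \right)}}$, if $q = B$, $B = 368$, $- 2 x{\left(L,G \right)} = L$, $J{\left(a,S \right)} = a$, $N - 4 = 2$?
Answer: $- \frac{759669}{5428} \approx -139.95$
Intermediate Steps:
$N = 6$ ($N = 4 + 2 = 6$)
$x{\left(L,G \right)} = - \frac{L}{2}$
$q = 368$
$\frac{4196}{q} + \frac{4465}{x{\left(59,J{\left(2,N \right)} \right)}} = \frac{4196}{368} + \frac{4465}{\left(- \frac{1}{2}\right) 59} = 4196 \cdot \frac{1}{368} + \frac{4465}{- \frac{59}{2}} = \frac{1049}{92} + 4465 \left(- \frac{2}{59}\right) = \frac{1049}{92} - \frac{8930}{59} = - \frac{759669}{5428}$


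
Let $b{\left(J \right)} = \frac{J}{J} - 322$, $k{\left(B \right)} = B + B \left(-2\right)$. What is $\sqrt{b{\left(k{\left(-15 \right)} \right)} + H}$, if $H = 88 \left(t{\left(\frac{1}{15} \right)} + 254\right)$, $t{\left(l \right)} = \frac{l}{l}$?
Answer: $\sqrt{22119} \approx 148.72$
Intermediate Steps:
$k{\left(B \right)} = - B$ ($k{\left(B \right)} = B - 2 B = - B$)
$t{\left(l \right)} = 1$
$b{\left(J \right)} = -321$ ($b{\left(J \right)} = 1 - 322 = -321$)
$H = 22440$ ($H = 88 \left(1 + 254\right) = 88 \cdot 255 = 22440$)
$\sqrt{b{\left(k{\left(-15 \right)} \right)} + H} = \sqrt{-321 + 22440} = \sqrt{22119}$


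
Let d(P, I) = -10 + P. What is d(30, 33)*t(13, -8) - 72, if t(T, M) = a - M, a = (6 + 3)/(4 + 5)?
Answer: 108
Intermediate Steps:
a = 1 (a = 9/9 = 9*(1/9) = 1)
t(T, M) = 1 - M
d(30, 33)*t(13, -8) - 72 = (-10 + 30)*(1 - 1*(-8)) - 72 = 20*(1 + 8) - 72 = 20*9 - 72 = 180 - 72 = 108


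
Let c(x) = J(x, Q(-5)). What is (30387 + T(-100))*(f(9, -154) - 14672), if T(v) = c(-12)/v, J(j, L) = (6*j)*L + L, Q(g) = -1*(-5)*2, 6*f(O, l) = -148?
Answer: -1340075869/3 ≈ -4.4669e+8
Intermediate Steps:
f(O, l) = -74/3 (f(O, l) = (1/6)*(-148) = -74/3)
Q(g) = 10 (Q(g) = 5*2 = 10)
J(j, L) = L + 6*L*j (J(j, L) = 6*L*j + L = L + 6*L*j)
c(x) = 10 + 60*x (c(x) = 10*(1 + 6*x) = 10 + 60*x)
T(v) = -710/v (T(v) = (10 + 60*(-12))/v = (10 - 720)/v = -710/v)
(30387 + T(-100))*(f(9, -154) - 14672) = (30387 - 710/(-100))*(-74/3 - 14672) = (30387 - 710*(-1/100))*(-44090/3) = (30387 + 71/10)*(-44090/3) = (303941/10)*(-44090/3) = -1340075869/3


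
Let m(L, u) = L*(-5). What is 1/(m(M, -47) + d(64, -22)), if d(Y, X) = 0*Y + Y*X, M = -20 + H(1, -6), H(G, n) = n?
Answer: -1/1278 ≈ -0.00078247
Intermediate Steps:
M = -26 (M = -20 - 6 = -26)
d(Y, X) = X*Y (d(Y, X) = 0 + X*Y = X*Y)
m(L, u) = -5*L
1/(m(M, -47) + d(64, -22)) = 1/(-5*(-26) - 22*64) = 1/(130 - 1408) = 1/(-1278) = -1/1278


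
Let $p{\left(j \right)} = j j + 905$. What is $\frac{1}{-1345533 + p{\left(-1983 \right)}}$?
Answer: $\frac{1}{2587661} \approx 3.8645 \cdot 10^{-7}$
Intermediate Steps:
$p{\left(j \right)} = 905 + j^{2}$ ($p{\left(j \right)} = j^{2} + 905 = 905 + j^{2}$)
$\frac{1}{-1345533 + p{\left(-1983 \right)}} = \frac{1}{-1345533 + \left(905 + \left(-1983\right)^{2}\right)} = \frac{1}{-1345533 + \left(905 + 3932289\right)} = \frac{1}{-1345533 + 3933194} = \frac{1}{2587661}$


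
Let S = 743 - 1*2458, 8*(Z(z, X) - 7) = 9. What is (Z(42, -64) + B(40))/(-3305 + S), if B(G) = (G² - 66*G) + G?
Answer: 1587/8032 ≈ 0.19758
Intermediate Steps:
Z(z, X) = 65/8 (Z(z, X) = 7 + (⅛)*9 = 7 + 9/8 = 65/8)
B(G) = G² - 65*G
S = -1715 (S = 743 - 2458 = -1715)
(Z(42, -64) + B(40))/(-3305 + S) = (65/8 + 40*(-65 + 40))/(-3305 - 1715) = (65/8 + 40*(-25))/(-5020) = (65/8 - 1000)*(-1/5020) = -7935/8*(-1/5020) = 1587/8032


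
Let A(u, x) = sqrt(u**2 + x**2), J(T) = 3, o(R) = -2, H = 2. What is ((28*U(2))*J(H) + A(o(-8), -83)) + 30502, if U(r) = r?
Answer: 30670 + sqrt(6893) ≈ 30753.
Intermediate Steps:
((28*U(2))*J(H) + A(o(-8), -83)) + 30502 = ((28*2)*3 + sqrt((-2)**2 + (-83)**2)) + 30502 = (56*3 + sqrt(4 + 6889)) + 30502 = (168 + sqrt(6893)) + 30502 = 30670 + sqrt(6893)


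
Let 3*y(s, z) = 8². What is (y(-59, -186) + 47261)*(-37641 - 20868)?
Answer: -2766442041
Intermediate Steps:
y(s, z) = 64/3 (y(s, z) = (⅓)*8² = (⅓)*64 = 64/3)
(y(-59, -186) + 47261)*(-37641 - 20868) = (64/3 + 47261)*(-37641 - 20868) = (141847/3)*(-58509) = -2766442041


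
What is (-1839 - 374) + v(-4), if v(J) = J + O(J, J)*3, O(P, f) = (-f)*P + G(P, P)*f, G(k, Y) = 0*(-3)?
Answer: -2265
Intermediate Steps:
G(k, Y) = 0
O(P, f) = -P*f (O(P, f) = (-f)*P + 0*f = -P*f + 0 = -P*f)
v(J) = J - 3*J**2 (v(J) = J - J*J*3 = J - J**2*3 = J - 3*J**2)
(-1839 - 374) + v(-4) = (-1839 - 374) - 4*(1 - 3*(-4)) = -2213 - 4*(1 + 12) = -2213 - 4*13 = -2213 - 52 = -2265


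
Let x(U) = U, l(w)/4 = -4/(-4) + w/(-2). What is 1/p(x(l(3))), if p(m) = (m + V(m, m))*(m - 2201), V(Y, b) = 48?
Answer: -1/101338 ≈ -9.8680e-6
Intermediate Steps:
l(w) = 4 - 2*w (l(w) = 4*(-4/(-4) + w/(-2)) = 4*(-4*(-1/4) + w*(-1/2)) = 4*(1 - w/2) = 4 - 2*w)
p(m) = (-2201 + m)*(48 + m) (p(m) = (m + 48)*(m - 2201) = (48 + m)*(-2201 + m) = (-2201 + m)*(48 + m))
1/p(x(l(3))) = 1/(-105648 + (4 - 2*3)**2 - 2153*(4 - 2*3)) = 1/(-105648 + (4 - 6)**2 - 2153*(4 - 6)) = 1/(-105648 + (-2)**2 - 2153*(-2)) = 1/(-105648 + 4 + 4306) = 1/(-101338) = -1/101338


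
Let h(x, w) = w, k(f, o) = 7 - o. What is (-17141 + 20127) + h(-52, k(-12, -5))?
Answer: 2998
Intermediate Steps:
(-17141 + 20127) + h(-52, k(-12, -5)) = (-17141 + 20127) + (7 - 1*(-5)) = 2986 + (7 + 5) = 2986 + 12 = 2998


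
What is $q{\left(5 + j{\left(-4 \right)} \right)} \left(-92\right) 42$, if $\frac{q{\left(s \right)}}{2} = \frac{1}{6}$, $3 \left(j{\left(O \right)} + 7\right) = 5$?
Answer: $-1288$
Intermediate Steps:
$j{\left(O \right)} = - \frac{16}{3}$ ($j{\left(O \right)} = -7 + \frac{1}{3} \cdot 5 = -7 + \frac{5}{3} = - \frac{16}{3}$)
$q{\left(s \right)} = \frac{1}{3}$ ($q{\left(s \right)} = \frac{2}{6} = 2 \cdot \frac{1}{6} = \frac{1}{3}$)
$q{\left(5 + j{\left(-4 \right)} \right)} \left(-92\right) 42 = \frac{1}{3} \left(-92\right) 42 = \left(- \frac{92}{3}\right) 42 = -1288$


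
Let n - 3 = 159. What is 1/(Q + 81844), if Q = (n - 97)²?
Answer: 1/86069 ≈ 1.1619e-5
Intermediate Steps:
n = 162 (n = 3 + 159 = 162)
Q = 4225 (Q = (162 - 97)² = 65² = 4225)
1/(Q + 81844) = 1/(4225 + 81844) = 1/86069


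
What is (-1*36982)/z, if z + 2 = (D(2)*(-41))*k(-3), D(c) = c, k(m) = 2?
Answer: 18491/83 ≈ 222.78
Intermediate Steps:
z = -166 (z = -2 + (2*(-41))*2 = -2 - 82*2 = -2 - 164 = -166)
(-1*36982)/z = -1*36982/(-166) = -36982*(-1/166) = 18491/83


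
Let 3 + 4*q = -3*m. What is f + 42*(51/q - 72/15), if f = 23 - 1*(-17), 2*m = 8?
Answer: -3664/5 ≈ -732.80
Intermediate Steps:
m = 4 (m = (1/2)*8 = 4)
f = 40 (f = 23 + 17 = 40)
q = -15/4 (q = -3/4 + (-3*4)/4 = -3/4 + (1/4)*(-12) = -3/4 - 3 = -15/4 ≈ -3.7500)
f + 42*(51/q - 72/15) = 40 + 42*(51/(-15/4) - 72/15) = 40 + 42*(51*(-4/15) - 72*1/15) = 40 + 42*(-68/5 - 24/5) = 40 + 42*(-92/5) = 40 - 3864/5 = -3664/5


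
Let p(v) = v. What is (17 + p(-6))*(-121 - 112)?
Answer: -2563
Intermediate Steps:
(17 + p(-6))*(-121 - 112) = (17 - 6)*(-121 - 112) = 11*(-233) = -2563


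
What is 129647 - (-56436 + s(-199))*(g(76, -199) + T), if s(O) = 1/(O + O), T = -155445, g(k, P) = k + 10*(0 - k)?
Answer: -3506844461735/398 ≈ -8.8112e+9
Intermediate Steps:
g(k, P) = -9*k (g(k, P) = k + 10*(-k) = k - 10*k = -9*k)
s(O) = 1/(2*O)
129647 - (-56436 + s(-199))*(g(76, -199) + T) = 129647 - (-56436 + (1/2)/(-199))*(-9*76 - 155445) = 129647 - (-56436 + (1/2)*(-1/199))*(-684 - 155445) = 129647 - (-56436 - 1/398)*(-156129) = 129647 - (-22461529)*(-156129)/398 = 129647 - 1*3506896061241/398 = 129647 - 3506896061241/398 = -3506844461735/398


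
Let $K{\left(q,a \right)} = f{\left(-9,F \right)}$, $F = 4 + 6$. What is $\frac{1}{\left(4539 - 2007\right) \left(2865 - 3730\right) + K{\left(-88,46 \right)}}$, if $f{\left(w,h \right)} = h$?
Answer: $- \frac{1}{2190170} \approx -4.5659 \cdot 10^{-7}$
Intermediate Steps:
$F = 10$
$K{\left(q,a \right)} = 10$
$\frac{1}{\left(4539 - 2007\right) \left(2865 - 3730\right) + K{\left(-88,46 \right)}} = \frac{1}{\left(4539 - 2007\right) \left(2865 - 3730\right) + 10} = \frac{1}{2532 \left(-865\right) + 10} = \frac{1}{-2190180 + 10} = \frac{1}{-2190170} = - \frac{1}{2190170}$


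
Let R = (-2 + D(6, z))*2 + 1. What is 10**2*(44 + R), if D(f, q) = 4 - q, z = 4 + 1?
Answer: 3900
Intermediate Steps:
z = 5
R = -5 (R = (-2 + (4 - 1*5))*2 + 1 = (-2 + (4 - 5))*2 + 1 = (-2 - 1)*2 + 1 = -3*2 + 1 = -6 + 1 = -5)
10**2*(44 + R) = 10**2*(44 - 5) = 100*39 = 3900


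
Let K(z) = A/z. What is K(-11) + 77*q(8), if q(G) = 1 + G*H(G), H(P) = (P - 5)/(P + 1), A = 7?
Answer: 9296/33 ≈ 281.70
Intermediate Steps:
H(P) = (-5 + P)/(1 + P)
q(G) = 1 + G*(-5 + G)/(1 + G) (q(G) = 1 + G*((-5 + G)/(1 + G)) = 1 + G*(-5 + G)/(1 + G))
K(z) = 7/z
K(-11) + 77*q(8) = 7/(-11) + 77*((1 + 8 + 8*(-5 + 8))/(1 + 8)) = 7*(-1/11) + 77*((1 + 8 + 8*3)/9) = -7/11 + 77*((1 + 8 + 24)/9) = -7/11 + 77*((⅑)*33) = -7/11 + 77*(11/3) = -7/11 + 847/3 = 9296/33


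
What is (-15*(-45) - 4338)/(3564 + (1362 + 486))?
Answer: -111/164 ≈ -0.67683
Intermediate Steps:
(-15*(-45) - 4338)/(3564 + (1362 + 486)) = (675 - 4338)/(3564 + 1848) = -3663/5412 = -3663*1/5412 = -111/164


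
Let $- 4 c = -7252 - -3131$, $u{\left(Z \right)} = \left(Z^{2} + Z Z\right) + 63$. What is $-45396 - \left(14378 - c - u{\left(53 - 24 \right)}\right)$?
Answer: $- \frac{227995}{4} \approx -56999.0$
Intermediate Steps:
$u{\left(Z \right)} = 63 + 2 Z^{2}$ ($u{\left(Z \right)} = \left(Z^{2} + Z^{2}\right) + 63 = 2 Z^{2} + 63 = 63 + 2 Z^{2}$)
$c = \frac{4121}{4}$ ($c = - \frac{-7252 - -3131}{4} = - \frac{-7252 + 3131}{4} = \left(- \frac{1}{4}\right) \left(-4121\right) = \frac{4121}{4} \approx 1030.3$)
$-45396 - \left(14378 - c - u{\left(53 - 24 \right)}\right) = -45396 - \left(\frac{53139}{4} - 2 \left(53 - 24\right)^{2}\right) = -45396 + \left(\left(\left(63 + 2 \cdot 29^{2}\right) + \frac{4121}{4}\right) - 14378\right) = -45396 + \left(\left(\left(63 + 2 \cdot 841\right) + \frac{4121}{4}\right) - 14378\right) = -45396 + \left(\left(\left(63 + 1682\right) + \frac{4121}{4}\right) - 14378\right) = -45396 + \left(\left(1745 + \frac{4121}{4}\right) - 14378\right) = -45396 + \left(\frac{11101}{4} - 14378\right) = -45396 - \frac{46411}{4} = - \frac{227995}{4}$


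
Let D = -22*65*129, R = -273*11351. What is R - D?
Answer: -2914353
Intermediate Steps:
R = -3098823
D = -184470 (D = -1430*129 = -184470)
R - D = -3098823 - 1*(-184470) = -3098823 + 184470 = -2914353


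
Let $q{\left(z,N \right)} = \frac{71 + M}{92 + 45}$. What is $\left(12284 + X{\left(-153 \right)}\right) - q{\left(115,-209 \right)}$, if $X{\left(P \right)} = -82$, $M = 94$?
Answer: $\frac{1671509}{137} \approx 12201.0$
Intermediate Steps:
$q{\left(z,N \right)} = \frac{165}{137}$ ($q{\left(z,N \right)} = \frac{71 + 94}{92 + 45} = \frac{165}{137}$)
$\left(12284 + X{\left(-153 \right)}\right) - q{\left(115,-209 \right)} = \left(12284 - 82\right) - \frac{165}{137} = 12202 - \frac{165}{137} = \frac{1671509}{137}$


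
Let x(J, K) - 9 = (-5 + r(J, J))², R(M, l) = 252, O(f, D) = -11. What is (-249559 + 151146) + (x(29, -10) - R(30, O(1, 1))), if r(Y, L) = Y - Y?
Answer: -98631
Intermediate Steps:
r(Y, L) = 0
x(J, K) = 34 (x(J, K) = 9 + (-5 + 0)² = 9 + (-5)² = 9 + 25 = 34)
(-249559 + 151146) + (x(29, -10) - R(30, O(1, 1))) = (-249559 + 151146) + (34 - 1*252) = -98413 + (34 - 252) = -98413 - 218 = -98631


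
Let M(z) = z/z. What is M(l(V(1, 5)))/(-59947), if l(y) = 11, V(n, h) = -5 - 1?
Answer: -1/59947 ≈ -1.6681e-5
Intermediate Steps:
V(n, h) = -6
M(z) = 1
M(l(V(1, 5)))/(-59947) = 1/(-59947) = 1*(-1/59947) = -1/59947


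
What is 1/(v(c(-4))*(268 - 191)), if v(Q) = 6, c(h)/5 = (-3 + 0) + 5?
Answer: 1/462 ≈ 0.0021645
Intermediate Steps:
c(h) = 10 (c(h) = 5*((-3 + 0) + 5) = 5*(-3 + 5) = 5*2 = 10)
1/(v(c(-4))*(268 - 191)) = 1/(6*(268 - 191)) = 1/(6*77) = 1/462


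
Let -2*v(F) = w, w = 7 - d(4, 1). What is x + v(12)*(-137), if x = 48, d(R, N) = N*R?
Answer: 507/2 ≈ 253.50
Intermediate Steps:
w = 3 (w = 7 - 4 = 3)
v(F) = -3/2 (v(F) = -1/2*3 = -3/2)
x + v(12)*(-137) = 48 - 3/2*(-137) = 48 + 411/2 = 507/2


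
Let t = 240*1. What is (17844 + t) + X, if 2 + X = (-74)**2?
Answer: 23558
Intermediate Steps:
t = 240
X = 5474 (X = -2 + (-74)**2 = -2 + 5476 = 5474)
(17844 + t) + X = (17844 + 240) + 5474 = 18084 + 5474 = 23558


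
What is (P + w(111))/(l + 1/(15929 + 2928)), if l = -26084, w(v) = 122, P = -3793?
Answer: 69224047/491865987 ≈ 0.14074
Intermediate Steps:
(P + w(111))/(l + 1/(15929 + 2928)) = (-3793 + 122)/(-26084 + 1/(15929 + 2928)) = -3671/(-26084 + 1/18857) = -3671/(-491865987/18857) = -3671*(-18857/491865987) = 69224047/491865987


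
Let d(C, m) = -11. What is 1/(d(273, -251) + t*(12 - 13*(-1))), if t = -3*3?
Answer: -1/236 ≈ -0.0042373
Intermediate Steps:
t = -9 (t = -1*9 = -9)
1/(d(273, -251) + t*(12 - 13*(-1))) = 1/(-11 - 9*(12 - 13*(-1))) = 1/(-11 - 9*(12 + 13)) = 1/(-11 - 9*25) = 1/(-11 - 225) = 1/(-236) = -1/236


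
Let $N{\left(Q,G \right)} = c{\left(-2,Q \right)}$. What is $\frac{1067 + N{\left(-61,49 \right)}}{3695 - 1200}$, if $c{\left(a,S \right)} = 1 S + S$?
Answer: $\frac{189}{499} \approx 0.37876$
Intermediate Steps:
$c{\left(a,S \right)} = 2 S$ ($c{\left(a,S \right)} = S + S = 2 S$)
$N{\left(Q,G \right)} = 2 Q$
$\frac{1067 + N{\left(-61,49 \right)}}{3695 - 1200} = \frac{1067 + 2 \left(-61\right)}{3695 - 1200} = \frac{1067 - 122}{2495} = 945 \cdot \frac{1}{2495} = \frac{189}{499}$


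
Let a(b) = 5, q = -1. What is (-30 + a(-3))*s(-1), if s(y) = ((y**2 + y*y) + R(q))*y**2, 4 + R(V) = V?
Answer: 75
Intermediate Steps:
R(V) = -4 + V
s(y) = y**2*(-5 + 2*y**2) (s(y) = ((y**2 + y*y) + (-4 - 1))*y**2 = ((y**2 + y**2) - 5)*y**2 = (2*y**2 - 5)*y**2 = (-5 + 2*y**2)*y**2 = y**2*(-5 + 2*y**2))
(-30 + a(-3))*s(-1) = (-30 + 5)*((-1)**2*(-5 + 2*(-1)**2)) = -25*(-5 + 2*1) = -25*(-5 + 2) = -25*(-3) = 75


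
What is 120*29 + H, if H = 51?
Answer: 3531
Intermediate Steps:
120*29 + H = 120*29 + 51 = 3480 + 51 = 3531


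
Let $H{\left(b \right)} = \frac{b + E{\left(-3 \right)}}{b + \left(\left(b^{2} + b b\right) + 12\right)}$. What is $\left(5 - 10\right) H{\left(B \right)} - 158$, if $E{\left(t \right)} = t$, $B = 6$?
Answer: $- \frac{949}{6} \approx -158.17$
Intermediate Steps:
$H{\left(b \right)} = \frac{-3 + b}{12 + b + 2 b^{2}}$ ($H{\left(b \right)} = \frac{b - 3}{b + \left(\left(b^{2} + b b\right) + 12\right)} = \frac{-3 + b}{b + \left(\left(b^{2} + b^{2}\right) + 12\right)} = \frac{-3 + b}{b + \left(2 b^{2} + 12\right)} = \frac{-3 + b}{b + \left(12 + 2 b^{2}\right)} = \frac{-3 + b}{12 + b + 2 b^{2}}$)
$\left(5 - 10\right) H{\left(B \right)} - 158 = \left(5 - 10\right) \frac{-3 + 6}{12 + 6 + 2 \cdot 6^{2}} - 158 = - 5 \frac{1}{12 + 6 + 2 \cdot 36} \cdot 3 - 158 = - 5 \frac{1}{12 + 6 + 72} \cdot 3 - 158 = - 5 \cdot \frac{1}{90} \cdot 3 - 158 = \left(-5\right) \frac{1}{30} - 158 = - \frac{1}{6} - 158 = - \frac{949}{6}$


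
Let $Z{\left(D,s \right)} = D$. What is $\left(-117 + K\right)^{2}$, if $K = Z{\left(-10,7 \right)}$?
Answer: $16129$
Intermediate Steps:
$K = -10$
$\left(-117 + K\right)^{2} = \left(-117 - 10\right)^{2} = \left(-127\right)^{2} = 16129$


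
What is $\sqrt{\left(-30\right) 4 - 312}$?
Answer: $12 i \sqrt{3} \approx 20.785 i$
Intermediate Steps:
$\sqrt{\left(-30\right) 4 - 312} = \sqrt{-120 - 312} = \sqrt{-432} = 12 i \sqrt{3}$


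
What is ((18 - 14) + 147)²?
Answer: 22801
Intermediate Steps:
((18 - 14) + 147)² = (4 + 147)² = 151² = 22801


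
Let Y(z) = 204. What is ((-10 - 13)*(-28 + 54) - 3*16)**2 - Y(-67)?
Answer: 417112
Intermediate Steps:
((-10 - 13)*(-28 + 54) - 3*16)**2 - Y(-67) = ((-10 - 13)*(-28 + 54) - 3*16)**2 - 1*204 = (-23*26 - 48)**2 - 204 = (-598 - 48)**2 - 204 = (-646)**2 - 204 = 417316 - 204 = 417112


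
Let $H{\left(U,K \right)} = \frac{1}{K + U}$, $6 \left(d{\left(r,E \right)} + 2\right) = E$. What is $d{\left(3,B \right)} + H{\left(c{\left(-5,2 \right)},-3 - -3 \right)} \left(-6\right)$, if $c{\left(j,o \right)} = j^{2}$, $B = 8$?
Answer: $- \frac{68}{75} \approx -0.90667$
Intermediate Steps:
$d{\left(r,E \right)} = -2 + \frac{E}{6}$
$d{\left(3,B \right)} + H{\left(c{\left(-5,2 \right)},-3 - -3 \right)} \left(-6\right) = \left(-2 + \frac{1}{6} \cdot 8\right) + \frac{1}{\left(-3 - -3\right) + \left(-5\right)^{2}} \left(-6\right) = \left(-2 + \frac{4}{3}\right) + \frac{1}{\left(-3 + 3\right) + 25} \left(-6\right) = - \frac{2}{3} + \frac{1}{0 + 25} \left(-6\right) = - \frac{2}{3} + \frac{1}{25} \left(-6\right) = - \frac{2}{3} - \frac{6}{25} = - \frac{68}{75}$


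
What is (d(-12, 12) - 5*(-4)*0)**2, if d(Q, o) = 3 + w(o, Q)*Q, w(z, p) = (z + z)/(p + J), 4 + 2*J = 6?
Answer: 103041/121 ≈ 851.58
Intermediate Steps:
J = 1 (J = -2 + (1/2)*6 = -2 + 3 = 1)
w(z, p) = 2*z/(1 + p) (w(z, p) = (z + z)/(p + 1) = (2*z)/(1 + p) = 2*z/(1 + p))
d(Q, o) = 3 + 2*Q*o/(1 + Q) (d(Q, o) = 3 + (2*o/(1 + Q))*Q = 3 + 2*Q*o/(1 + Q))
(d(-12, 12) - 5*(-4)*0)**2 = ((3 + 3*(-12) + 2*(-12)*12)/(1 - 12) - 5*(-4)*0)**2 = ((3 - 36 - 288)/(-11) + 20*0)**2 = (-1/11*(-321) + 0)**2 = (321/11 + 0)**2 = (321/11)**2 = 103041/121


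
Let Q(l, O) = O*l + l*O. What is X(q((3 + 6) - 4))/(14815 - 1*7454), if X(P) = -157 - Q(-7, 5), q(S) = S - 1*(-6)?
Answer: -87/7361 ≈ -0.011819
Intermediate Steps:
Q(l, O) = 2*O*l (Q(l, O) = O*l + O*l = 2*O*l)
q(S) = 6 + S (q(S) = S + 6 = 6 + S)
X(P) = -87 (X(P) = -157 - 2*5*(-7) = -157 - 1*(-70) = -157 + 70 = -87)
X(q((3 + 6) - 4))/(14815 - 1*7454) = -87/(14815 - 1*7454) = -87/(14815 - 7454) = -87/7361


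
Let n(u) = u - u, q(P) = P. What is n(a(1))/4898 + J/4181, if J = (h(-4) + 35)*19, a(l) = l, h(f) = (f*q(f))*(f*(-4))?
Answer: 5529/4181 ≈ 1.3224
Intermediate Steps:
h(f) = -4*f³ (h(f) = (f*f)*(f*(-4)) = f²*(-4*f) = -4*f³)
J = 5529 (J = (-4*(-4)³ + 35)*19 = (-4*(-64) + 35)*19 = (256 + 35)*19 = 291*19 = 5529)
n(u) = 0
n(a(1))/4898 + J/4181 = 0/4898 + 5529/4181 = 0*(1/4898) + 5529*(1/4181) = 0 + 5529/4181 = 5529/4181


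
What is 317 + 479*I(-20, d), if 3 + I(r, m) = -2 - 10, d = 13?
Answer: -6868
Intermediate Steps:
I(r, m) = -15 (I(r, m) = -3 + (-2 - 10) = -3 - 12 = -15)
317 + 479*I(-20, d) = 317 + 479*(-15) = 317 - 7185 = -6868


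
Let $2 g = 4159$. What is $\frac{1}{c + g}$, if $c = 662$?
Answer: $\frac{2}{5483} \approx 0.00036476$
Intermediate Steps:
$g = \frac{4159}{2}$ ($g = \frac{1}{2} \cdot 4159 = \frac{4159}{2} \approx 2079.5$)
$\frac{1}{c + g} = \frac{1}{662 + \frac{4159}{2}} = \frac{1}{\frac{5483}{2}} = \frac{2}{5483}$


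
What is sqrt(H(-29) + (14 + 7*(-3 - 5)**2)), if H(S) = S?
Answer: sqrt(433) ≈ 20.809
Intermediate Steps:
sqrt(H(-29) + (14 + 7*(-3 - 5)**2)) = sqrt(-29 + (14 + 7*(-3 - 5)**2)) = sqrt(-29 + (14 + 7*(-8)**2)) = sqrt(-29 + (14 + 7*64)) = sqrt(-29 + (14 + 448)) = sqrt(-29 + 462) = sqrt(433)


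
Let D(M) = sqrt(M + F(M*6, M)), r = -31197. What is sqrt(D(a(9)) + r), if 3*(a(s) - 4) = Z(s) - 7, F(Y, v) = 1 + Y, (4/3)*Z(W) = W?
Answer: sqrt(-1123092 + 6*sqrt(1023))/6 ≈ 176.61*I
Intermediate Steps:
Z(W) = 3*W/4
a(s) = 5/3 + s/4 (a(s) = 4 + (3*s/4 - 7)/3 = 4 + (-7 + 3*s/4)/3 = 4 + (-7/3 + s/4) = 5/3 + s/4)
D(M) = sqrt(1 + 7*M) (D(M) = sqrt(M + (1 + M*6)) = sqrt(M + (1 + 6*M)) = sqrt(1 + 7*M))
sqrt(D(a(9)) + r) = sqrt(sqrt(1 + 7*(5/3 + (1/4)*9)) - 31197) = sqrt(sqrt(1 + 7*(5/3 + 9/4)) - 31197) = sqrt(sqrt(1 + 7*(47/12)) - 31197) = sqrt(sqrt(1 + 329/12) - 31197) = sqrt(sqrt(341/12) - 31197) = sqrt(sqrt(1023)/6 - 31197) = sqrt(-31197 + sqrt(1023)/6)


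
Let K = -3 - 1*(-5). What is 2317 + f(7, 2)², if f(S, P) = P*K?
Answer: 2333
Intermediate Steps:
K = 2 (K = -3 + 5 = 2)
f(S, P) = 2*P (f(S, P) = P*2 = 2*P)
2317 + f(7, 2)² = 2317 + (2*2)² = 2317 + 4² = 2317 + 16 = 2333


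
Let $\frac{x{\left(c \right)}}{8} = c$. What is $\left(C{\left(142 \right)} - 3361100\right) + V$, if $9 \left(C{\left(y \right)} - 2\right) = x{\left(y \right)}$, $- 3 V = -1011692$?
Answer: $- \frac{27213670}{9} \approx -3.0237 \cdot 10^{6}$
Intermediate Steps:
$V = \frac{1011692}{3}$ ($V = \left(- \frac{1}{3}\right) \left(-1011692\right) = \frac{1011692}{3} \approx 3.3723 \cdot 10^{5}$)
$x{\left(c \right)} = 8 c$
$C{\left(y \right)} = 2 + \frac{8 y}{9}$
$\left(C{\left(142 \right)} - 3361100\right) + V = \left(\left(2 + \frac{8}{9} \cdot 142\right) - 3361100\right) + \frac{1011692}{3} = \left(\left(2 + \frac{1136}{9}\right) - 3361100\right) + \frac{1011692}{3} = \left(\frac{1154}{9} - 3361100\right) + \frac{1011692}{3} = - \frac{30248746}{9} + \frac{1011692}{3} = - \frac{27213670}{9}$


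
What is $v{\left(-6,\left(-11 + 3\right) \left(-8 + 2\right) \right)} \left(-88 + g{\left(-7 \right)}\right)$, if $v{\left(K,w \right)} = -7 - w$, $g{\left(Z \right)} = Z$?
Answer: $5225$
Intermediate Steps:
$v{\left(-6,\left(-11 + 3\right) \left(-8 + 2\right) \right)} \left(-88 + g{\left(-7 \right)}\right) = \left(-7 - \left(-11 + 3\right) \left(-8 + 2\right)\right) \left(-88 - 7\right) = \left(-7 - \left(-8\right) \left(-6\right)\right) \left(-95\right) = \left(-7 - 48\right) \left(-95\right) = \left(-55\right) \left(-95\right) = 5225$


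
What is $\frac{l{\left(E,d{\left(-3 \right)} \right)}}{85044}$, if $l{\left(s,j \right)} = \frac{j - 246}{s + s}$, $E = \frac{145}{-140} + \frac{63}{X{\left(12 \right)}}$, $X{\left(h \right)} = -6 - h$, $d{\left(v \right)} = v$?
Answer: $\frac{581}{1800098} \approx 0.00032276$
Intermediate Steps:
$E = - \frac{127}{28}$ ($E = \frac{145}{-140} + \frac{63}{-6 - 12} = 145 \left(- \frac{1}{140}\right) + \frac{63}{-6 - 12} = - \frac{29}{28} + \frac{63}{-18} = - \frac{29}{28} + 63 \left(- \frac{1}{18}\right) = - \frac{29}{28} - \frac{7}{2} = - \frac{127}{28} \approx -4.5357$)
$l{\left(s,j \right)} = \frac{-246 + j}{2 s}$
$\frac{l{\left(E,d{\left(-3 \right)} \right)}}{85044} = \frac{\frac{1}{2} \frac{1}{- \frac{127}{28}} \left(-246 - 3\right)}{85044} = \frac{1}{2} \left(- \frac{28}{127}\right) \left(-249\right) \frac{1}{85044} = \frac{3486}{127} \cdot \frac{1}{85044} = \frac{581}{1800098}$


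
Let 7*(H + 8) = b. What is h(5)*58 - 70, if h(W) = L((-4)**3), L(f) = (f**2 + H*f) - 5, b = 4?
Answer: 1853480/7 ≈ 2.6478e+5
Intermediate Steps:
H = -52/7 (H = -8 + (1/7)*4 = -8 + 4/7 = -52/7 ≈ -7.4286)
L(f) = -5 + f**2 - 52*f/7 (L(f) = (f**2 - 52*f/7) - 5 = -5 + f**2 - 52*f/7)
h(W) = 31965/7 (h(W) = -5 + ((-4)**3)**2 - 52/7*(-4)**3 = -5 + (-64)**2 - 52/7*(-64) = -5 + 4096 + 3328/7 = 31965/7)
h(5)*58 - 70 = (31965/7)*58 - 70 = 1853970/7 - 70 = 1853480/7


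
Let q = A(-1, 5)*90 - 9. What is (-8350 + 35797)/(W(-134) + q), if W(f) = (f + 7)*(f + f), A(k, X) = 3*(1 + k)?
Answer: 3921/4861 ≈ 0.80662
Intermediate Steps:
A(k, X) = 3 + 3*k
q = -9 (q = (3 + 3*(-1))*90 - 9 = (3 - 3)*90 - 9 = 0*90 - 9 = 0 - 9 = -9)
W(f) = 2*f*(7 + f) (W(f) = (7 + f)*(2*f) = 2*f*(7 + f))
(-8350 + 35797)/(W(-134) + q) = (-8350 + 35797)/(2*(-134)*(7 - 134) - 9) = 27447/(2*(-134)*(-127) - 9) = 27447/(34036 - 9) = 27447/34027 = 27447*(1/34027) = 3921/4861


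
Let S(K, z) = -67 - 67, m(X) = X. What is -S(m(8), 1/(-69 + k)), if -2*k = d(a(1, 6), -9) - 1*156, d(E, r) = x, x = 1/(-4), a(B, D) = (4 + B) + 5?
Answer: 134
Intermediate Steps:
a(B, D) = 9 + B
x = -¼ ≈ -0.25000
d(E, r) = -¼
k = 625/8 (k = -(-¼ - 1*156)/2 = -(-¼ - 156)/2 = -½*(-625/4) = 625/8 ≈ 78.125)
S(K, z) = -134
-S(m(8), 1/(-69 + k)) = -1*(-134) = 134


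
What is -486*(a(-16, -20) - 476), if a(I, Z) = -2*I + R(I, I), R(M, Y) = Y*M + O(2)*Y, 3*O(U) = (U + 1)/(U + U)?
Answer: 93312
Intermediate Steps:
O(U) = (1 + U)/(6*U) (O(U) = ((U + 1)/(U + U))/3 = ((1 + U)/((2*U)))/3 = ((1 + U)*(1/(2*U)))/3 = ((1 + U)/(2*U))/3 = (1 + U)/(6*U))
R(M, Y) = Y/4 + M*Y (R(M, Y) = Y*M + ((⅙)*(1 + 2)/2)*Y = M*Y + ((⅙)*(½)*3)*Y = M*Y + Y/4 = Y/4 + M*Y)
a(I, Z) = -2*I + I*(¼ + I)
-486*(a(-16, -20) - 476) = -486*((¼)*(-16)*(-7 + 4*(-16)) - 476) = -486*((¼)*(-16)*(-7 - 64) - 476) = -486*((¼)*(-16)*(-71) - 476) = -486*(284 - 476) = -486*(-192) = 93312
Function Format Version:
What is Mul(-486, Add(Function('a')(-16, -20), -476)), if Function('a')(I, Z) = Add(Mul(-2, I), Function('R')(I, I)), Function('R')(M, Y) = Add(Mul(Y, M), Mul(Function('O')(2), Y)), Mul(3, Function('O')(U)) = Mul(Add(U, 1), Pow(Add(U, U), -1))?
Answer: 93312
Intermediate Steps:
Function('O')(U) = Mul(Rational(1, 6), Pow(U, -1), Add(1, U)) (Function('O')(U) = Mul(Rational(1, 3), Mul(Add(U, 1), Pow(Add(U, U), -1))) = Mul(Rational(1, 3), Mul(Add(1, U), Pow(Mul(2, U), -1))) = Mul(Rational(1, 3), Mul(Add(1, U), Mul(Rational(1, 2), Pow(U, -1)))) = Mul(Rational(1, 3), Mul(Rational(1, 2), Pow(U, -1), Add(1, U))) = Mul(Rational(1, 6), Pow(U, -1), Add(1, U)))
Function('R')(M, Y) = Add(Mul(Rational(1, 4), Y), Mul(M, Y)) (Function('R')(M, Y) = Add(Mul(Y, M), Mul(Mul(Rational(1, 6), Pow(2, -1), Add(1, 2)), Y)) = Add(Mul(M, Y), Mul(Mul(Rational(1, 6), Rational(1, 2), 3), Y)) = Add(Mul(M, Y), Mul(Rational(1, 4), Y)) = Add(Mul(Rational(1, 4), Y), Mul(M, Y)))
Function('a')(I, Z) = Add(Mul(-2, I), Mul(I, Add(Rational(1, 4), I)))
Mul(-486, Add(Function('a')(-16, -20), -476)) = Mul(-486, Add(Mul(Rational(1, 4), -16, Add(-7, Mul(4, -16))), -476)) = Mul(-486, Add(Mul(Rational(1, 4), -16, Add(-7, -64)), -476)) = Mul(-486, Add(Mul(Rational(1, 4), -16, -71), -476)) = Mul(-486, Add(284, -476)) = Mul(-486, -192) = 93312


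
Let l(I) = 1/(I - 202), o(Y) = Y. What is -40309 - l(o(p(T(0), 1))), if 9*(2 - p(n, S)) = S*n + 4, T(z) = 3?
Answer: -72838354/1807 ≈ -40309.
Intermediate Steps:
p(n, S) = 14/9 - S*n/9 (p(n, S) = 2 - (S*n + 4)/9 = 2 - (4 + S*n)/9 = 2 + (-4/9 - S*n/9) = 14/9 - S*n/9)
l(I) = 1/(-202 + I)
-40309 - l(o(p(T(0), 1))) = -40309 - 1/(-202 + (14/9 - 1/9*1*3)) = -40309 - 1/(-202 + (14/9 - 1/3)) = -40309 - 1/(-202 + 11/9) = -40309 - 1/(-1807/9) = -40309 - 1*(-9/1807) = -40309 + 9/1807 = -72838354/1807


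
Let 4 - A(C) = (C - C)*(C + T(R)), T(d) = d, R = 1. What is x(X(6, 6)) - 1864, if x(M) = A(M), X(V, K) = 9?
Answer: -1860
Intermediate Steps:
A(C) = 4 (A(C) = 4 - (C - C)*(C + 1) = 4 - 0*(1 + C) = 4 - 1*0 = 4 + 0 = 4)
x(M) = 4
x(X(6, 6)) - 1864 = 4 - 1864 = -1860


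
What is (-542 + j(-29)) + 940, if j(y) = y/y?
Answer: 399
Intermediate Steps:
j(y) = 1
(-542 + j(-29)) + 940 = (-542 + 1) + 940 = -541 + 940 = 399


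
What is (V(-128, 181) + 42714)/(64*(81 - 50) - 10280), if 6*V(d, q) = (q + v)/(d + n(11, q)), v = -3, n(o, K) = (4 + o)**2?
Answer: -12429863/2414136 ≈ -5.1488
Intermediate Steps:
V(d, q) = (-3 + q)/(6*(225 + d)) (V(d, q) = ((q - 3)/(d + (4 + 11)**2))/6 = ((-3 + q)/(d + 15**2))/6 = ((-3 + q)/(d + 225))/6 = ((-3 + q)/(225 + d))/6 = (-3 + q)/(6*(225 + d)))
(V(-128, 181) + 42714)/(64*(81 - 50) - 10280) = ((-3 + 181)/(6*(225 - 128)) + 42714)/(64*(81 - 50) - 10280) = ((1/6)*178/97 + 42714)/(64*31 - 10280) = ((1/6)*(1/97)*178 + 42714)/(1984 - 10280) = (89/291 + 42714)/(-8296) = (12429863/291)*(-1/8296) = -12429863/2414136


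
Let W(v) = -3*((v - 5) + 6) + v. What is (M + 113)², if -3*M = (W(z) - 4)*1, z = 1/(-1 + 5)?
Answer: 53361/4 ≈ 13340.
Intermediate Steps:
z = ¼ (z = 1/4 = ¼ ≈ 0.25000)
W(v) = -3 - 2*v (W(v) = -3*((-5 + v) + 6) + v = -3*(1 + v) + v = (-3 - 3*v) + v = -3 - 2*v)
M = 5/2 (M = -((-3 - 2*¼) - 4)/3 = -((-3 - ½) - 4)/3 = -(-7/2 - 4)/3 = -(-5)/2 = -⅓*(-15/2) = 5/2 ≈ 2.5000)
(M + 113)² = (5/2 + 113)² = (231/2)² = 53361/4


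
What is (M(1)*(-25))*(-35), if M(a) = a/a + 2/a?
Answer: 2625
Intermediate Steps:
M(a) = 1 + 2/a
(M(1)*(-25))*(-35) = (((2 + 1)/1)*(-25))*(-35) = ((1*3)*(-25))*(-35) = (3*(-25))*(-35) = -75*(-35) = 2625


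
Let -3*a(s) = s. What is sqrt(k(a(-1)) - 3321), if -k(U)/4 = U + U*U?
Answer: I*sqrt(29905)/3 ≈ 57.644*I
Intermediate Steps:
a(s) = -s/3
k(U) = -4*U - 4*U**2 (k(U) = -4*(U + U*U) = -4*(U + U**2) = -4*U - 4*U**2)
sqrt(k(a(-1)) - 3321) = sqrt(-4*(-1/3*(-1))*(1 - 1/3*(-1)) - 3321) = sqrt(-4*1/3*(1 + 1/3) - 3321) = sqrt(-4*1/3*4/3 - 3321) = sqrt(-16/9 - 3321) = sqrt(-29905/9) = I*sqrt(29905)/3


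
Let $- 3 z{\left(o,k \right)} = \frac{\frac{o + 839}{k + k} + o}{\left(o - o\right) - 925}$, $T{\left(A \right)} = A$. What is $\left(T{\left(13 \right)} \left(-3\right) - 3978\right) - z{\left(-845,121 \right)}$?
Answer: $- \frac{1348705927}{335775} \approx -4016.7$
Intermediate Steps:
$z{\left(o,k \right)} = \frac{o}{2775} + \frac{839 + o}{5550 k}$ ($z{\left(o,k \right)} = - \frac{\left(\frac{o + 839}{k + k} + o\right) \frac{1}{\left(o - o\right) - 925}}{3} = - \frac{\left(\frac{839 + o}{2 k} + o\right) \frac{1}{0 - 925}}{3} = - \frac{\left(\left(839 + o\right) \frac{1}{2 k} + o\right) \frac{1}{-925}}{3} = - \frac{\left(\frac{839 + o}{2 k} + o\right) \left(- \frac{1}{925}\right)}{3} = - \frac{\left(o + \frac{839 + o}{2 k}\right) \left(- \frac{1}{925}\right)}{3} = - \frac{- \frac{o}{925} - \frac{839 + o}{1850 k}}{3} = \frac{o}{2775} + \frac{839 + o}{5550 k}$)
$\left(T{\left(13 \right)} \left(-3\right) - 3978\right) - z{\left(-845,121 \right)} = \left(13 \left(-3\right) - 3978\right) - \frac{839 - 845 + 2 \cdot 121 \left(-845\right)}{5550 \cdot 121} = \left(-39 - 3978\right) - \frac{1}{5550} \cdot \frac{1}{121} \left(839 - 845 - 204490\right) = -4017 - \frac{1}{5550} \cdot \frac{1}{121} \left(-204496\right) = -4017 - - \frac{102248}{335775} = -4017 + \frac{102248}{335775} = - \frac{1348705927}{335775}$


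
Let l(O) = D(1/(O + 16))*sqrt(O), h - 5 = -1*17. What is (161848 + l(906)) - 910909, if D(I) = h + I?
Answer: -749061 - 11063*sqrt(906)/922 ≈ -7.4942e+5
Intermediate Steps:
h = -12 (h = 5 - 1*17 = 5 - 17 = -12)
D(I) = -12 + I
l(O) = sqrt(O)*(-12 + 1/(16 + O)) (l(O) = (-12 + 1/(O + 16))*sqrt(O) = (-12 + 1/(16 + O))*sqrt(O) = sqrt(O)*(-12 + 1/(16 + O)))
(161848 + l(906)) - 910909 = (161848 + sqrt(906)*(-191 - 12*906)/(16 + 906)) - 910909 = (161848 + sqrt(906)*(-191 - 10872)/922) - 910909 = (161848 + sqrt(906)*(1/922)*(-11063)) - 910909 = (161848 - 11063*sqrt(906)/922) - 910909 = -749061 - 11063*sqrt(906)/922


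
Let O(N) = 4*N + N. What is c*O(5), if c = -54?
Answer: -1350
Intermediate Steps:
O(N) = 5*N
c*O(5) = -270*5 = -54*25 = -1350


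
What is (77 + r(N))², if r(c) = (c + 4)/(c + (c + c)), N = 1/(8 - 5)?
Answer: 59536/9 ≈ 6615.1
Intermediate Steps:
N = ⅓ (N = 1/3 = ⅓ ≈ 0.33333)
r(c) = (4 + c)/(3*c) (r(c) = (4 + c)/(c + 2*c) = (4 + c)/((3*c)) = (4 + c)*(1/(3*c)) = (4 + c)/(3*c))
(77 + r(N))² = (77 + (4 + ⅓)/(3*(⅓)))² = (77 + (⅓)*3*(13/3))² = (77 + 13/3)² = (244/3)² = 59536/9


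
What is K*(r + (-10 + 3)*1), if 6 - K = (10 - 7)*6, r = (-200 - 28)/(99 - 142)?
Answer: 876/43 ≈ 20.372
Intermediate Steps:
r = 228/43 (r = -228/(-43) = -228*(-1/43) = 228/43 ≈ 5.3023)
K = -12 (K = 6 - (10 - 7)*6 = 6 - 3*6 = 6 - 1*18 = 6 - 18 = -12)
K*(r + (-10 + 3)*1) = -12*(228/43 + (-10 + 3)*1) = -12*(228/43 - 7*1) = -12*(228/43 - 7) = -12*(-73/43) = 876/43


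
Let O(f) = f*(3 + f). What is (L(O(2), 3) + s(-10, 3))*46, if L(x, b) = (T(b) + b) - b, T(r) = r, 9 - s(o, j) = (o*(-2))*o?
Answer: 9752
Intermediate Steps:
s(o, j) = 9 + 2*o**2 (s(o, j) = 9 - o*(-2)*o = 9 - (-2*o)*o = 9 - (-2)*o**2 = 9 + 2*o**2)
L(x, b) = b (L(x, b) = (b + b) - b = 2*b - b = b)
(L(O(2), 3) + s(-10, 3))*46 = (3 + (9 + 2*(-10)**2))*46 = (3 + (9 + 2*100))*46 = (3 + (9 + 200))*46 = (3 + 209)*46 = 212*46 = 9752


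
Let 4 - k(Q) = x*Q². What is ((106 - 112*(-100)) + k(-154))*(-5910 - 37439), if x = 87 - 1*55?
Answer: 32407799098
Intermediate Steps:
x = 32 (x = 87 - 55 = 32)
k(Q) = 4 - 32*Q²
((106 - 112*(-100)) + k(-154))*(-5910 - 37439) = ((106 - 112*(-100)) + (4 - 32*(-154)²))*(-5910 - 37439) = ((106 + 11200) + (4 - 32*23716))*(-43349) = (11306 + (4 - 758912))*(-43349) = (11306 - 758908)*(-43349) = -747602*(-43349) = 32407799098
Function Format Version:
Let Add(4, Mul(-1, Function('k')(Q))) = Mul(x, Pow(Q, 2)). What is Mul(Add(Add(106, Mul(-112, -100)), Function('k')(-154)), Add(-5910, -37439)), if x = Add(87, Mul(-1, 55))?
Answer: 32407799098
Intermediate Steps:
x = 32 (x = Add(87, -55) = 32)
Function('k')(Q) = Add(4, Mul(-32, Pow(Q, 2))) (Function('k')(Q) = Add(4, Mul(-1, Mul(32, Pow(Q, 2)))) = Add(4, Mul(-32, Pow(Q, 2))))
Mul(Add(Add(106, Mul(-112, -100)), Function('k')(-154)), Add(-5910, -37439)) = Mul(Add(Add(106, Mul(-112, -100)), Add(4, Mul(-32, Pow(-154, 2)))), Add(-5910, -37439)) = Mul(Add(Add(106, 11200), Add(4, Mul(-32, 23716))), -43349) = Mul(Add(11306, Add(4, -758912)), -43349) = Mul(Add(11306, -758908), -43349) = Mul(-747602, -43349) = 32407799098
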